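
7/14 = 1/2 = 0.50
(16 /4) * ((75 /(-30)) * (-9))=90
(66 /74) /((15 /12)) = 132/185 = 0.71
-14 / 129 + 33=4243/129 = 32.89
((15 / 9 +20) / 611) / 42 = 5/5922 = 0.00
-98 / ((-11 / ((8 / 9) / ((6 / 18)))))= 784/33 = 23.76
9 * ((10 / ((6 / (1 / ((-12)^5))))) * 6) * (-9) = 5/1536 = 0.00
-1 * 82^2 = -6724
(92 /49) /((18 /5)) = 230/441 = 0.52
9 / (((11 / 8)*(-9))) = -8/11 = -0.73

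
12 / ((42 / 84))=24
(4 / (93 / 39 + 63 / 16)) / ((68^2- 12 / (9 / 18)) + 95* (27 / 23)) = 19136/142499975 = 0.00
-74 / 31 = -2.39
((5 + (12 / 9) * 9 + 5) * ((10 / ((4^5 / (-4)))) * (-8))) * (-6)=-165/4 = -41.25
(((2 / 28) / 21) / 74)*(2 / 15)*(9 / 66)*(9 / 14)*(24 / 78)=3/18148130 = 0.00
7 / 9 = 0.78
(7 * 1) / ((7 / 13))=13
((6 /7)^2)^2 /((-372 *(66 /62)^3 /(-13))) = 49972/3195731 = 0.02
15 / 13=1.15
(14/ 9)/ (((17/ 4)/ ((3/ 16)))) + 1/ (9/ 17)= 599/306 = 1.96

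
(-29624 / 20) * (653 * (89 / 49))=-61487786/35 = -1756793.89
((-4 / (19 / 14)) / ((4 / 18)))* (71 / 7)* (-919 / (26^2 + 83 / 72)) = 169125408/926345 = 182.57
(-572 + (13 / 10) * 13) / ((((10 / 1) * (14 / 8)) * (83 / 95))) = -15067/415 = -36.31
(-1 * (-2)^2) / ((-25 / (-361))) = -1444/25 = -57.76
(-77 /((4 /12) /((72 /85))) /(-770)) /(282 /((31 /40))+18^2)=279/755225 = 0.00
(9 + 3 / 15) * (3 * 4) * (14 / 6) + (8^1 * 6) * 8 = 3208/5 = 641.60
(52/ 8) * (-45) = -585/2 = -292.50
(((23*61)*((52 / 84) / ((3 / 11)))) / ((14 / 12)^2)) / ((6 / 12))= 1605032/343 = 4679.39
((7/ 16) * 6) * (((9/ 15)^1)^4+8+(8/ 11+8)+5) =1577793/27500 = 57.37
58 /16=29/8 = 3.62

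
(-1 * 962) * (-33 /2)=15873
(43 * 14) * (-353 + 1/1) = -211904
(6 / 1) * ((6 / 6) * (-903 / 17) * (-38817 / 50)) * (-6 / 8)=-315465759/1700 = -185568.09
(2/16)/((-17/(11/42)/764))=-2101/1428 = -1.47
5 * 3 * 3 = 45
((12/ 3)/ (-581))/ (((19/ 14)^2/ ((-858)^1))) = 96096/29963 = 3.21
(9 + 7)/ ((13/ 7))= 112/13 = 8.62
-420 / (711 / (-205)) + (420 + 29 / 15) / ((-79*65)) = 3107057/25675 = 121.01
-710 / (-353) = 2.01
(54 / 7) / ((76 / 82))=1107/133 = 8.32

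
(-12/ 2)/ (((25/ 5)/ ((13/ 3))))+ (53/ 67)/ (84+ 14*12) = -438719/84420 = -5.20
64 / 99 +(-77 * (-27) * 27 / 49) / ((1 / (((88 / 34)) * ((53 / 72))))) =51441079/23562 = 2183.22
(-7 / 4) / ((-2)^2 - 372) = 7/1472 = 0.00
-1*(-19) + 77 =96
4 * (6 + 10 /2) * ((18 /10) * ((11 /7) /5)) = 24.89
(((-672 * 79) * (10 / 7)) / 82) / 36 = -3160/123 = -25.69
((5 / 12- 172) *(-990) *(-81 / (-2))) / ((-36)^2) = 339735/64 = 5308.36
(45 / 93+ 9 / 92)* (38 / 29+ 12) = 320187/41354 = 7.74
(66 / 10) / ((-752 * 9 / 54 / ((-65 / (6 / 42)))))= 9009/376 = 23.96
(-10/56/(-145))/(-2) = -1/1624 = 0.00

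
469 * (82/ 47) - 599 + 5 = 224.26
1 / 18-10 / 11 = -169/198 = -0.85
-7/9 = -0.78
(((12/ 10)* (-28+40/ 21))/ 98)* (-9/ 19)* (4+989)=4897476/32585 = 150.30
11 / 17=0.65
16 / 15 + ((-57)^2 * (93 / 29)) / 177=1538161/25665 = 59.93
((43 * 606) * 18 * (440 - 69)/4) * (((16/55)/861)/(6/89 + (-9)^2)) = 983324688/5423275 = 181.32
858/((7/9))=7722/7 = 1103.14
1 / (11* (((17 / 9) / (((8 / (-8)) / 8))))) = -9/1496 = -0.01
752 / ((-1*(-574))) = 376/287 = 1.31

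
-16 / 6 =-8/3 = -2.67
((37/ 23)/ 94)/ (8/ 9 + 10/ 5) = 333/56212 = 0.01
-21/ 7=-3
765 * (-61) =-46665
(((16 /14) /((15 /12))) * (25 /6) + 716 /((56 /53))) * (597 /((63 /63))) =5695579/14 = 406827.07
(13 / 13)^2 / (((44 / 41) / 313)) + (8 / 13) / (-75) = 12511823/42900 = 291.65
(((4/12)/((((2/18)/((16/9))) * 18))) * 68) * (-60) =-1208.89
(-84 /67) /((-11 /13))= 1092/737 = 1.48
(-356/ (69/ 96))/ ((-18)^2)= -2848/1863 = -1.53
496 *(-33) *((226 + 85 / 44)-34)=-3174276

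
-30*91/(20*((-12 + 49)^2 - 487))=-0.15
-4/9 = -0.44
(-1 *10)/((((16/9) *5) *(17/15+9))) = -135/1216 = -0.11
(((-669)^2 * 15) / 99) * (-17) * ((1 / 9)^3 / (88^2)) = -4226965/20699712 = -0.20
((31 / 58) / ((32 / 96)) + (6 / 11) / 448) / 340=114663/24295040 = 0.00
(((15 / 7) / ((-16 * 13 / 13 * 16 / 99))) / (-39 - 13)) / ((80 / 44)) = 0.01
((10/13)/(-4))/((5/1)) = -0.04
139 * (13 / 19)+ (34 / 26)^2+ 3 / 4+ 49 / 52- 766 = -2143318/3211 = -667.49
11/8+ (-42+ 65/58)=-9165/232 = -39.50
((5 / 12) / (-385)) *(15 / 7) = -5/2156 = 0.00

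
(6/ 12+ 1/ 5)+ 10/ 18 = 113/90 = 1.26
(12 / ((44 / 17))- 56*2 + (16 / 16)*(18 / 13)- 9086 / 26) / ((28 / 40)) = -650.63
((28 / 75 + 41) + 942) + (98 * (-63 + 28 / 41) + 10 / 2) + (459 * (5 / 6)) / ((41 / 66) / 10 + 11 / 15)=-99829564/21525 = -4637.84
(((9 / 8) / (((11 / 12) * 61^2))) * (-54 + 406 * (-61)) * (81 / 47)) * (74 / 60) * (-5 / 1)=167367465/1923757 = 87.00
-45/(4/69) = -3105/4 = -776.25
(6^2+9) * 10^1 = 450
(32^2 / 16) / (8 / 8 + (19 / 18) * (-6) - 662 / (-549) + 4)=-17568/35 = -501.94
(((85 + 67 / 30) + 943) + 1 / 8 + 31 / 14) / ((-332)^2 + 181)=867361/92740200 = 0.01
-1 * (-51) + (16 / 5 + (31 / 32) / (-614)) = 5324453/98240 = 54.20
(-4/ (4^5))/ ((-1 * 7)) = 1/1792 = 0.00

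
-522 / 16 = -261/8 = -32.62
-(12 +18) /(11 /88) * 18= -4320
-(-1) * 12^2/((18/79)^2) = 24964/9 = 2773.78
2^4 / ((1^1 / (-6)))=-96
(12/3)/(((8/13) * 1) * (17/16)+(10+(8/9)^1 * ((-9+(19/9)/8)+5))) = 8424/15443 = 0.55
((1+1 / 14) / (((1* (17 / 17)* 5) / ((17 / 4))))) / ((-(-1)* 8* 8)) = 51/3584 = 0.01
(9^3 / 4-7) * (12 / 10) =2103/10 = 210.30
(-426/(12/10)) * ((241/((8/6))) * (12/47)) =-16382.87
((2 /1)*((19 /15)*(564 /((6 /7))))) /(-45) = -25004/675 = -37.04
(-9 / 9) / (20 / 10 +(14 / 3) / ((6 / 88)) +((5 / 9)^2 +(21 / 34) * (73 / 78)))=-71604/5107595 = -0.01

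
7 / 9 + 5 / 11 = 122/99 = 1.23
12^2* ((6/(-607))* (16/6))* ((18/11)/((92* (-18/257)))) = 148032/153571 = 0.96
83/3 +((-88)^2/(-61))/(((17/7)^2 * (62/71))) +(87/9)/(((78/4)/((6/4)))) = 80164060/21313461 = 3.76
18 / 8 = 9/4 = 2.25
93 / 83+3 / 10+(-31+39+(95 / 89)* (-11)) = -171459/73870 = -2.32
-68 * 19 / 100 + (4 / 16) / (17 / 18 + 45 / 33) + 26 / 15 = -759421/68550 = -11.08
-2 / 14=-1/7 = -0.14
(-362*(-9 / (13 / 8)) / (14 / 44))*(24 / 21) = 4587264/637 = 7201.36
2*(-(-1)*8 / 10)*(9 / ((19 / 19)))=72/5 = 14.40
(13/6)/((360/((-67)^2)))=58357/2160 = 27.02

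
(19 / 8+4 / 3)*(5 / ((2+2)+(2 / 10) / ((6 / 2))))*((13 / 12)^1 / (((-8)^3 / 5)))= -144625/2998272 = -0.05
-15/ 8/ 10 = -0.19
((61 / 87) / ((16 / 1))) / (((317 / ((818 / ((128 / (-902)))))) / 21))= -78763993/4706816 = -16.73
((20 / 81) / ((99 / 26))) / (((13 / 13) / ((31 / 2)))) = 8060/8019 = 1.01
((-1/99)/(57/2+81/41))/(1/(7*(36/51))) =-328/200277 = 0.00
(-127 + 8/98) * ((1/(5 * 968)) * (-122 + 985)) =-5366997/237160 = -22.63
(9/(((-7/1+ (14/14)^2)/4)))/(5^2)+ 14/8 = 151/100 = 1.51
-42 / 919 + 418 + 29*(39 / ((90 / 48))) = 4692204/4595 = 1021.15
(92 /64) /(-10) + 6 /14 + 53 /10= 1251/224 = 5.58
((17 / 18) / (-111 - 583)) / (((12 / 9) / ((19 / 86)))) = -323/1432416 = 0.00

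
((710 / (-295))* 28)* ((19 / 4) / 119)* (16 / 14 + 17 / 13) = -6.59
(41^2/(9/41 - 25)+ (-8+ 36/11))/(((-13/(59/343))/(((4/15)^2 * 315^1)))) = 21.51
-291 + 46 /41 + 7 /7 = -11844/41 = -288.88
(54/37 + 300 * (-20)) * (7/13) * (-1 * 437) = 678932814/481 = 1411502.73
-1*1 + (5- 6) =-2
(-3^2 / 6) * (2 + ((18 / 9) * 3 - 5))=-9/2 = -4.50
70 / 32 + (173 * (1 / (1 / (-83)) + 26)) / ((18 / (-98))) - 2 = 2577017/48 = 53687.85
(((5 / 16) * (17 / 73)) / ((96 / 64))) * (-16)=-170/219 = -0.78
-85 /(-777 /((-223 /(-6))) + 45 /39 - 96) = 49283/67113 = 0.73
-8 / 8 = -1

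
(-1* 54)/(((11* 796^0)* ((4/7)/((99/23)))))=-1701/46 = -36.98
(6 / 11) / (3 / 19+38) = 114/7975 = 0.01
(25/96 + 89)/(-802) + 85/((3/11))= 7995757/25664 = 311.56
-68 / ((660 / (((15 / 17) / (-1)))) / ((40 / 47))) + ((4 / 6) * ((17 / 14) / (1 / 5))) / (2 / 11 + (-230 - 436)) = 5668765/79516668 = 0.07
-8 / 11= -0.73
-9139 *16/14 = -73112/7 = -10444.57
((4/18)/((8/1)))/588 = 1/21168 = 0.00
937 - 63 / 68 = 63653/68 = 936.07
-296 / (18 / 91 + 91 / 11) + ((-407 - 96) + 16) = -4425569/8479 = -521.94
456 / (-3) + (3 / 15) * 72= -688/5 = -137.60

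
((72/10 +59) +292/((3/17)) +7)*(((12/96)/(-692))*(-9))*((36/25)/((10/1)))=349893/865000 = 0.40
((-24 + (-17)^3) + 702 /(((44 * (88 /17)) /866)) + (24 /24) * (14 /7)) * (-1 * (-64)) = -17546952/121 = -145016.13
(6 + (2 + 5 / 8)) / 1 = 69/8 = 8.62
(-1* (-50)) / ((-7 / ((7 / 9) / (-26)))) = 25/117 = 0.21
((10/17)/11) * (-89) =-890/187 = -4.76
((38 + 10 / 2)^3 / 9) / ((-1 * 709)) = -79507/6381 = -12.46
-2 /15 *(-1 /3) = 0.04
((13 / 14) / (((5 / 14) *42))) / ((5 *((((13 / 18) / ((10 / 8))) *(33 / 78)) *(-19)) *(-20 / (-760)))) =-39/385 = -0.10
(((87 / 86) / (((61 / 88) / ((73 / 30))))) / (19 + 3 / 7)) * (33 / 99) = 163009/2675460 = 0.06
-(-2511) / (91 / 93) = 233523/91 = 2566.19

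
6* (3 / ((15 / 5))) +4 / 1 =10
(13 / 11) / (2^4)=13/176 = 0.07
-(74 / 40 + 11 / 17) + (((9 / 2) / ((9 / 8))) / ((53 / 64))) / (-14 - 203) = -9851389/3910340 = -2.52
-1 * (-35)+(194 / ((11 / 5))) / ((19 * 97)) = 7325/209 = 35.05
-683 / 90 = -7.59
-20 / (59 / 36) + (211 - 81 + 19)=136.80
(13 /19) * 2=26/19 = 1.37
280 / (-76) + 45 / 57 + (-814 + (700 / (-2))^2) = 2311979/19 = 121683.11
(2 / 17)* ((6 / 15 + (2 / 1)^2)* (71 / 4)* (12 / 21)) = 5.25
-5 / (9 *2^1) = -5/18 = -0.28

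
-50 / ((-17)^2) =-50/289 = -0.17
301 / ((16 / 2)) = 301/8 = 37.62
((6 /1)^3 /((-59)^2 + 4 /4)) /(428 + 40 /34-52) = 459/2790823 = 0.00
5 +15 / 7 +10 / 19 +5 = 1685/133 = 12.67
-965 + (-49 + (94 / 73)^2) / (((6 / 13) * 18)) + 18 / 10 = -929386879/959220 = -968.90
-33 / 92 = -0.36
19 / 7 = 2.71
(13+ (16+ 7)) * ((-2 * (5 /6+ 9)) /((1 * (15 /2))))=-472/5 = -94.40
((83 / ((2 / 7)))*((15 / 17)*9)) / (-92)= -78435/3128 = -25.08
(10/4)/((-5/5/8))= -20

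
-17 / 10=-1.70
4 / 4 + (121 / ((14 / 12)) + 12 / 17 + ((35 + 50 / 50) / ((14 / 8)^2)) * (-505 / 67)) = 938645/55811 = 16.82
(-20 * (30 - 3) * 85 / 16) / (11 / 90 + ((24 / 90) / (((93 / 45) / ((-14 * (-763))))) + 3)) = -16007625/7708462 = -2.08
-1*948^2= -898704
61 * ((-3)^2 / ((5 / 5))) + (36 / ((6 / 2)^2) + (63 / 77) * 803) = 1210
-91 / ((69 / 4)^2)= -1456/4761 = -0.31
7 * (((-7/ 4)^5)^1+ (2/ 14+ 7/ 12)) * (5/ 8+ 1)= -4385303/24576 = -178.44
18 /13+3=57/13 = 4.38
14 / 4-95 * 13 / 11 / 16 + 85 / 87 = -38893/15312 = -2.54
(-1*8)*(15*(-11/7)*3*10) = 39600/7 = 5657.14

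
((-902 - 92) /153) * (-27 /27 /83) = 994/12699 = 0.08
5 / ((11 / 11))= 5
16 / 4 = 4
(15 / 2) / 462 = 5/308 = 0.02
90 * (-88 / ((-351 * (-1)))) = -880/39 = -22.56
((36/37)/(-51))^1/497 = -12/312613 = 0.00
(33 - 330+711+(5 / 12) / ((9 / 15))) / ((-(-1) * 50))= 14929/1800 = 8.29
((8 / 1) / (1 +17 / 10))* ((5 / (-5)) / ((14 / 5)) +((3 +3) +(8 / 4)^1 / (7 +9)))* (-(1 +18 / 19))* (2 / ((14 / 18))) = -12580/147 = -85.58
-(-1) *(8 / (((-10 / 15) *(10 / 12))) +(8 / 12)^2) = -628/45 = -13.96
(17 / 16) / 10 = 17/160 = 0.11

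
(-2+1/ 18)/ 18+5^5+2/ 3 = 1012681/324 = 3125.56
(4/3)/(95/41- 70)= -0.02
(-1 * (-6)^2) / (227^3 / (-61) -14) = 2196/11697937 = 0.00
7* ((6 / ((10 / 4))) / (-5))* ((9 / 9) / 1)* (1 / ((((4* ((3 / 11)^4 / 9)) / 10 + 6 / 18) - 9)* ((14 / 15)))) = 395307/951638 = 0.42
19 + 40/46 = 457/23 = 19.87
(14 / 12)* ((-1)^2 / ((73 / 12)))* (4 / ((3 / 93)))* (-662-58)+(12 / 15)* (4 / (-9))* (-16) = -56227712/3285 = -17116.50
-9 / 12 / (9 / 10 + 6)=-5/46 = -0.11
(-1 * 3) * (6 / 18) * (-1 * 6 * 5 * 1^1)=30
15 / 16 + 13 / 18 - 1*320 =-45841/144 = -318.34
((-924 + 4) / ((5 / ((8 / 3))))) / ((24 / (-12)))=736/3 = 245.33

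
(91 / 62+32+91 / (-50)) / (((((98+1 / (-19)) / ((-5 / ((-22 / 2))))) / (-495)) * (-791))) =4194117/45633581 = 0.09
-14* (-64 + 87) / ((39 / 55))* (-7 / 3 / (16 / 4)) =61985/234 = 264.89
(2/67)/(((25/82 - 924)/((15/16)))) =-615/20299124 = 0.00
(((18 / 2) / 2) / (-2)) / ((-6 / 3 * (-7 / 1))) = -9/56 = -0.16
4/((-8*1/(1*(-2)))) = 1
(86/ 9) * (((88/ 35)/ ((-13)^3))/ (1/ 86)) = -650848/692055 = -0.94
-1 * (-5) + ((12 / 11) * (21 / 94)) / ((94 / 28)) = 5.07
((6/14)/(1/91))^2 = 1521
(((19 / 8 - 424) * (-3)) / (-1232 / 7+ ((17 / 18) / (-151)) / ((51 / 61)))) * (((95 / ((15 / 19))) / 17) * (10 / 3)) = -87094233/513638 = -169.56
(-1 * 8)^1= -8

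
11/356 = 0.03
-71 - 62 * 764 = -47439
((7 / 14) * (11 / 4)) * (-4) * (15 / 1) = -165/2 = -82.50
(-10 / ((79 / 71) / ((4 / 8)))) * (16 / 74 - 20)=88.90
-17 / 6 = -2.83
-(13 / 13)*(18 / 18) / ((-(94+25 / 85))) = 17/1603 = 0.01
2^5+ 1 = 33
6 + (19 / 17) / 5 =529/85 = 6.22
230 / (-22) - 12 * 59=-7903/11 = -718.45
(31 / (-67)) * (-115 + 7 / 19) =67518/1273 = 53.04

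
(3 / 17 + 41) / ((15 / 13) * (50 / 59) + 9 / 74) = 39730600/1060851 = 37.45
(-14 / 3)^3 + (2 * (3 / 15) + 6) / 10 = -68168/675 = -100.99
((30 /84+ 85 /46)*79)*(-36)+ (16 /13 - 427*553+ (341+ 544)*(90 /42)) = -503375442/2093 = -240504.27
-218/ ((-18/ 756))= 9156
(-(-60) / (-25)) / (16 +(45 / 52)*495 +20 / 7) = -1456/271315 = -0.01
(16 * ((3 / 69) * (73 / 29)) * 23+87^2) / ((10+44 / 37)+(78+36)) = 8164753/134328 = 60.78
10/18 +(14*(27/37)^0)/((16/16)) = 131/9 = 14.56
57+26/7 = 425/7 = 60.71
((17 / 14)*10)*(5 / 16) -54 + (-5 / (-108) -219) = -813937/3024 = -269.16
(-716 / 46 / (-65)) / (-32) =-179/23920 = -0.01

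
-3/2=-1.50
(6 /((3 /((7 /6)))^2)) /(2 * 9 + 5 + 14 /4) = 49/1431 = 0.03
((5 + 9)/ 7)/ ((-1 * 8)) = -1/4 = -0.25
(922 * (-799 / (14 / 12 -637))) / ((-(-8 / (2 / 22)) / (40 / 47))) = 94044/8393 = 11.21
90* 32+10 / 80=23041/8 = 2880.12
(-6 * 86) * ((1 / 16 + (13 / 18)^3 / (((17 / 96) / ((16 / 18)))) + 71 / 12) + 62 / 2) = -994264877/49572 = -20056.99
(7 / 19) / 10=7/190 = 0.04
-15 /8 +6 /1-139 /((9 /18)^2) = -4415/8 = -551.88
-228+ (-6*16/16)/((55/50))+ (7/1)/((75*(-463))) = -89173877/381975 = -233.45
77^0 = 1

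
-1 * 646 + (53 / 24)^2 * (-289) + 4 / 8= -1183609/576 = -2054.88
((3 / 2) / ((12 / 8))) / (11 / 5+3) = 5/26 = 0.19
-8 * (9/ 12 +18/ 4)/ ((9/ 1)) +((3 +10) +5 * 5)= 100/3 = 33.33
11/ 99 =0.11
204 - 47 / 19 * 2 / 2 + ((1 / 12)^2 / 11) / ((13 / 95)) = 78848573/391248 = 201.53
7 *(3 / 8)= 21/8 = 2.62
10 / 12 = 5/6 = 0.83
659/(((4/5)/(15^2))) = 185343.75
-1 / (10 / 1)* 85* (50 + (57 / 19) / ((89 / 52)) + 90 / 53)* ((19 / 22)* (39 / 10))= -397007052/259435 = -1530.28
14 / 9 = 1.56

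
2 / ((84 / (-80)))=-40/21 = -1.90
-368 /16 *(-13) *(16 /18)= 2392/9 = 265.78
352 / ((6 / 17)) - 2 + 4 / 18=8960/9 = 995.56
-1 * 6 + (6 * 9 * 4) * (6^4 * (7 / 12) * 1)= 163290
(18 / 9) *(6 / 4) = 3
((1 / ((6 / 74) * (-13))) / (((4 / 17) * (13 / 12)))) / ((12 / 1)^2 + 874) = -629/172042 = 0.00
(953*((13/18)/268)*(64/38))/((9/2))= 0.96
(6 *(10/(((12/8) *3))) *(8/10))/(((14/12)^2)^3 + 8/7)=3483648/1196791 = 2.91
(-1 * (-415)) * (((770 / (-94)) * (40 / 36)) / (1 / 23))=-36748250/423 = -86875.30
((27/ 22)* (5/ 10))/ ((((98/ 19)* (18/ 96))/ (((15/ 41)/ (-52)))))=-2565/574574 = 0.00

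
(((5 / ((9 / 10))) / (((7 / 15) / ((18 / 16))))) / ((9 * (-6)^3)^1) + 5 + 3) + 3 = 199459/18144 = 10.99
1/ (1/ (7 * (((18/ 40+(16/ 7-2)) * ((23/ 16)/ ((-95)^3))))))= -2369/274360000 = 0.00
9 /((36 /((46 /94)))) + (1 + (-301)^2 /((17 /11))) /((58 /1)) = 93694371/92684 = 1010.90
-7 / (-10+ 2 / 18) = 0.71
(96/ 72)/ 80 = 1/60 = 0.02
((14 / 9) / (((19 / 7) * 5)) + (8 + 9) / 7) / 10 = 15221/59850 = 0.25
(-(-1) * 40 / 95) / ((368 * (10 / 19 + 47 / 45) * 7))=45/432446 = 0.00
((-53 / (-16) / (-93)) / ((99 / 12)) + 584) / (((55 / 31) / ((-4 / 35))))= -7169131/190575 = -37.62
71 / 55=1.29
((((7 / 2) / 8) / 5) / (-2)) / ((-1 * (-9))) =-7/1440 = 0.00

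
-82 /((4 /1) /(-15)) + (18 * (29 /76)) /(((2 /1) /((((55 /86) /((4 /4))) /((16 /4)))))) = 8053635/26144 = 308.05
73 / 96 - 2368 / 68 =-55591/1632 = -34.06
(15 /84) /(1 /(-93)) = -465/28 = -16.61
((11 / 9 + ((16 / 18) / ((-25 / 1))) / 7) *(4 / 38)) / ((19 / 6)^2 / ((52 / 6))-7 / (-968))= 8041176/73073525 = 0.11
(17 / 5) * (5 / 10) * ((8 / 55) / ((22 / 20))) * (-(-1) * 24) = 5.40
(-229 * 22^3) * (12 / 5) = -29260704/5 = -5852140.80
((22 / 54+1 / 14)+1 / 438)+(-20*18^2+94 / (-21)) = -89459680/13797 = -6484.00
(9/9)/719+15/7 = 10792/5033 = 2.14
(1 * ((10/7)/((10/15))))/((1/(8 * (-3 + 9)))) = 720/7 = 102.86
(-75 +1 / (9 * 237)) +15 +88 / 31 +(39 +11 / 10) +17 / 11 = -112851487/7273530 = -15.52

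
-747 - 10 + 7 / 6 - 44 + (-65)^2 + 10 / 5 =20563/6 = 3427.17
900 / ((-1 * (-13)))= 900/13 = 69.23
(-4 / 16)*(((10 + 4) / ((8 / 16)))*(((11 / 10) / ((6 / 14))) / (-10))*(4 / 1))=539/75 = 7.19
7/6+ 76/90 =181/90 = 2.01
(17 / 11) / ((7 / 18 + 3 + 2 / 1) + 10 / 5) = 0.21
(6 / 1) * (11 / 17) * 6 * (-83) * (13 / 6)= -71214/17 = -4189.06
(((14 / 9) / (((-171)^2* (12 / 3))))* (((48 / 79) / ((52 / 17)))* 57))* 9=238/175617 = 0.00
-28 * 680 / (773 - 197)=-595/18 = -33.06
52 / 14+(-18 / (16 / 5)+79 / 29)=1321/1624 = 0.81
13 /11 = 1.18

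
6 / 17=0.35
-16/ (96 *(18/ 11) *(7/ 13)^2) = -1859/5292 = -0.35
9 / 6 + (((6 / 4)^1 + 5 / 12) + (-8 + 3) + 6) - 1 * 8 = -43/12 = -3.58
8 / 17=0.47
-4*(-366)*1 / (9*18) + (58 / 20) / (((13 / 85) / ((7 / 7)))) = 19655/702 = 28.00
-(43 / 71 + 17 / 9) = -1594/639 = -2.49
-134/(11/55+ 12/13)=-8710/73 = -119.32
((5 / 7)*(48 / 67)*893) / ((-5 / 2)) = -85728/469 = -182.79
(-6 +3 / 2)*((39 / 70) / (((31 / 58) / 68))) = -346086/1085 = -318.97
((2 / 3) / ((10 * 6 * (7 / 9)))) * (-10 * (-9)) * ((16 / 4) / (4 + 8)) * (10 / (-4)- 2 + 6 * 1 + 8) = 57/14 = 4.07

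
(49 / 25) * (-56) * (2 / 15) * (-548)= 3007424/375 = 8019.80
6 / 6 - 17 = -16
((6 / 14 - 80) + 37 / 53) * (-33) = 965646/371 = 2602.82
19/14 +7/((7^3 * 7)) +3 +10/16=13679/2744 = 4.99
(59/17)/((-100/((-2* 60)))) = 354/85 = 4.16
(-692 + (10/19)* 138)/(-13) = 11768/247 = 47.64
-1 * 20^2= -400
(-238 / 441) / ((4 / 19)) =-323/126 = -2.56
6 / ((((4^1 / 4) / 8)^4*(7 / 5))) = 122880/7 = 17554.29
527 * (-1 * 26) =-13702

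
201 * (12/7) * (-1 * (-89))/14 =107334/49 = 2190.49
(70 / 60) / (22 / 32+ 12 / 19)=0.88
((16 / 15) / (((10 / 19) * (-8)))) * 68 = -1292/75 = -17.23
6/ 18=1/3 = 0.33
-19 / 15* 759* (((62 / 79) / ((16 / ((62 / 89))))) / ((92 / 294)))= -29524803/281240 = -104.98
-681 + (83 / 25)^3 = -10068838/15625 = -644.41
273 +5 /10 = 547/2 = 273.50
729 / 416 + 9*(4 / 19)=28827/7904 = 3.65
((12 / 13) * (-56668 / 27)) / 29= -226672/3393 = -66.81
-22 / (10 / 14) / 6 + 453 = 6718/15 = 447.87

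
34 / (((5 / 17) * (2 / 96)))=27744/5 = 5548.80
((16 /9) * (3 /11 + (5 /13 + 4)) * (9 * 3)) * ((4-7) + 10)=223776/143 = 1564.87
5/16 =0.31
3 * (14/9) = 14/3 = 4.67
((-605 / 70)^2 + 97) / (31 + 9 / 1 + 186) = 33653/44296 = 0.76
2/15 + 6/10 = 0.73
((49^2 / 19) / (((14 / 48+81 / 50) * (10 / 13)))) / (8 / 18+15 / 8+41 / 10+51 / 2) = 674200800/250423363 = 2.69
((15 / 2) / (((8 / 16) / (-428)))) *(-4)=25680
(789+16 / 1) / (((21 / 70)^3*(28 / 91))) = 2616250/27 = 96898.15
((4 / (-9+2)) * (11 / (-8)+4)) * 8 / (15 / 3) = -12/5 = -2.40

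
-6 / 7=-0.86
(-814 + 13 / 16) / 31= -13011/496 = -26.23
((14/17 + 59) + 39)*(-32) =-53760/17 = -3162.35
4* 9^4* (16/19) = 419904/19 = 22100.21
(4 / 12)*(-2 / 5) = -2/15 = -0.13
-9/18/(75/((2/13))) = -1/975 = 0.00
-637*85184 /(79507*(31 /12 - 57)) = 651146496/51918071 = 12.54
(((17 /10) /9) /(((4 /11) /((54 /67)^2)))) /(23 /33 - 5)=-499851/6374380 = -0.08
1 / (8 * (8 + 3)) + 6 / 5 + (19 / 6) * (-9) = -12007/440 = -27.29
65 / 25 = 13/5 = 2.60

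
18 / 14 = 9/7 = 1.29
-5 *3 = -15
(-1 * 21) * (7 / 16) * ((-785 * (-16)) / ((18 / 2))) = -38465/3 = -12821.67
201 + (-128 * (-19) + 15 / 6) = 5271/2 = 2635.50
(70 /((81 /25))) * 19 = 33250/81 = 410.49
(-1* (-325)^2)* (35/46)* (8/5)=-2957500/23 = -128586.96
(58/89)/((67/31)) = 0.30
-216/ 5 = -43.20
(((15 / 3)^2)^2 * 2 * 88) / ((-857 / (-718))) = 78980000/857 = 92158.69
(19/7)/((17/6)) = 114/119 = 0.96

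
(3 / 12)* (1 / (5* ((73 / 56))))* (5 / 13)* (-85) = -1190/949 = -1.25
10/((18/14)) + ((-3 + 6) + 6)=151/9 = 16.78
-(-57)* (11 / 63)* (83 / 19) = 913/21 = 43.48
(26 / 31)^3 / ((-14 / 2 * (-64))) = 2197/1668296 = 0.00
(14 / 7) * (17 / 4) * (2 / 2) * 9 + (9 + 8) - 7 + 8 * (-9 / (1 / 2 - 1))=461/2 = 230.50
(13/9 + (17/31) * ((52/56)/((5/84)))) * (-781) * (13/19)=-141624197/26505 = -5343.30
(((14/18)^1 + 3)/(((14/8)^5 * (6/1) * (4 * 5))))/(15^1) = 4352/34034175 = 0.00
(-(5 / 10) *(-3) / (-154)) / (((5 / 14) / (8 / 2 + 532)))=-804/55 = -14.62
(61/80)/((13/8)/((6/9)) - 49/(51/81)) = -1037/102525 = -0.01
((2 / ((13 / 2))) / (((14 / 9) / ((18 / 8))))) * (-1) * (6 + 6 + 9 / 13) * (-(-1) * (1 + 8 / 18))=-1485/182 = -8.16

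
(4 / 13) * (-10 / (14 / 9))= -180/91 = -1.98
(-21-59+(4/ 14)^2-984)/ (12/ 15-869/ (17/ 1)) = 4431220/209573 = 21.14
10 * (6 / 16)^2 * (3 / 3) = 45/32 = 1.41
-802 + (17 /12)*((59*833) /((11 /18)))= 2488853/22 = 113129.68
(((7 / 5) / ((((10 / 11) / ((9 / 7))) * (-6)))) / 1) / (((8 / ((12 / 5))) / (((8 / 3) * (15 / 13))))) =-99/325 = -0.30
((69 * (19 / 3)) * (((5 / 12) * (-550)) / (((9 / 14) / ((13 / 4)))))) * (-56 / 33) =859163.58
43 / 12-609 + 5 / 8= -14515/24 = -604.79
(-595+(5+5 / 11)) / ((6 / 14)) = -45395/33 = -1375.61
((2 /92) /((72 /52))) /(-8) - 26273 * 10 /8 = -217540453/6624 = -32841.25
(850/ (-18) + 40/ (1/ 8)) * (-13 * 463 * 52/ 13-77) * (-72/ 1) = 474364920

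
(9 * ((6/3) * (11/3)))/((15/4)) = 88/5 = 17.60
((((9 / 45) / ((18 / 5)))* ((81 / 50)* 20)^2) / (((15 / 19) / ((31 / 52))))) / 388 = 143127/1261000 = 0.11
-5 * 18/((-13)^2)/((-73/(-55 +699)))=57960/12337 = 4.70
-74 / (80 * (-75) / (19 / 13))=703/39000 = 0.02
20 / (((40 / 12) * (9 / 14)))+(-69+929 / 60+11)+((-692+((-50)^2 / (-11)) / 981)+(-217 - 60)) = -216341207/215820 = -1002.42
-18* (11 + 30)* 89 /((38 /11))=-361251/19 = -19013.21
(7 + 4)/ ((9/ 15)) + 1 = 19.33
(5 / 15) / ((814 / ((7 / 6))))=7/14652 = 0.00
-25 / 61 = -0.41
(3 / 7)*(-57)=-171/7 = -24.43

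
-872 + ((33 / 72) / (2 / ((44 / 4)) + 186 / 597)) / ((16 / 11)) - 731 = -664531291/414720 = -1602.36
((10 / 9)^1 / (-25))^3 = -8/91125 = 0.00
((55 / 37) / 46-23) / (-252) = 39091/428904 = 0.09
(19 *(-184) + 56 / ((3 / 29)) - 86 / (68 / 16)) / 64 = -18965/408 = -46.48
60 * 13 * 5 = 3900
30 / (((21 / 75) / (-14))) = -1500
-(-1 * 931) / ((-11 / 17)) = -15827/11 = -1438.82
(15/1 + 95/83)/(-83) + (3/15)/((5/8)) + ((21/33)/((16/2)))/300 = 4574099/36373920 = 0.13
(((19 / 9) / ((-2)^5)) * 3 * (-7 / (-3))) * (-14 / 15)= 0.43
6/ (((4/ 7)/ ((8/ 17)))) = 84/17 = 4.94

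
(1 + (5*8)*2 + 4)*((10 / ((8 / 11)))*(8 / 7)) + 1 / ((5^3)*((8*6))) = 56100007/42000 = 1335.71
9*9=81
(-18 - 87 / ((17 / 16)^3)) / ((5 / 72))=-32024592/24565 = -1303.67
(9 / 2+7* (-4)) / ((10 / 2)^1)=-47/10 = -4.70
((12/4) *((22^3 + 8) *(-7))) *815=-182377440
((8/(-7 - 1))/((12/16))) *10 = -40/3 = -13.33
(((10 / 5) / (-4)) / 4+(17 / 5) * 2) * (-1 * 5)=-267/8 = -33.38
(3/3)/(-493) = -1/493 = 0.00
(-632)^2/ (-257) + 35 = -390429/257 = -1519.18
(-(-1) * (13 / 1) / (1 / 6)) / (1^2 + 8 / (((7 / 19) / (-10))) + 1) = -0.36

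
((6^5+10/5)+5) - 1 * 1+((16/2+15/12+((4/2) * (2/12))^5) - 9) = 7564351/972 = 7782.25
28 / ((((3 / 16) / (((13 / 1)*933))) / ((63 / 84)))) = 1358448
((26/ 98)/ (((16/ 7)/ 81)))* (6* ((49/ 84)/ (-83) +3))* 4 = 3138993/4648 = 675.34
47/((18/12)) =94/3 = 31.33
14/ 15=0.93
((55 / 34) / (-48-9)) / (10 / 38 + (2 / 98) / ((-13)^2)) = -455455/4225248 = -0.11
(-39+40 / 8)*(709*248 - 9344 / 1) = -5660592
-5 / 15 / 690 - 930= -1925101/2070 = -930.00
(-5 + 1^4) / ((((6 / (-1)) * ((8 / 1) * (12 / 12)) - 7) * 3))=4/165 = 0.02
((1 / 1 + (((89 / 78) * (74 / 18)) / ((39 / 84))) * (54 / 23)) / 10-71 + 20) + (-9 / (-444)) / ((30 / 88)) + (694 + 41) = 686.53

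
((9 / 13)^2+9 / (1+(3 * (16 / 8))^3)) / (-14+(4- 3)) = -0.04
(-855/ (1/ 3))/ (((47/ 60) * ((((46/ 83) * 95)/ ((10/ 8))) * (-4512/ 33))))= 1848825/3251648 = 0.57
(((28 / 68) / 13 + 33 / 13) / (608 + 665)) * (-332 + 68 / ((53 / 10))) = -9608288/14910649 = -0.64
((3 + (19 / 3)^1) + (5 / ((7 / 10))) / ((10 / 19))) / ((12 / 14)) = 481/18 = 26.72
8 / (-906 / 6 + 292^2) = 8/85113 = 0.00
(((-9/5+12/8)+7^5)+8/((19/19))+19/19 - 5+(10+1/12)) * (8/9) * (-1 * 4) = -8073976/135 = -59807.23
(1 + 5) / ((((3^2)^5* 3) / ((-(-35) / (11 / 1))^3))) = 85750/78594219 = 0.00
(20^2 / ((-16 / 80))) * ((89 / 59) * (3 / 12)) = -44500/59 = -754.24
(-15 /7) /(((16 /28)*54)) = -0.07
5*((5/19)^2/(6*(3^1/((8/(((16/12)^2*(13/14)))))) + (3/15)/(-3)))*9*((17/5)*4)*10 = 16065000/138263 = 116.19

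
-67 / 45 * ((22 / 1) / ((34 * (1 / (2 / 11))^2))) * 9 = -268/935 = -0.29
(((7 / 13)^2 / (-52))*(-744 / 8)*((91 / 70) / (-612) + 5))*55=511078183/3585504 = 142.54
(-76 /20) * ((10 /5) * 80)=-608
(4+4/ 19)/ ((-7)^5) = -80/319333 = 0.00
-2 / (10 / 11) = -11/5 = -2.20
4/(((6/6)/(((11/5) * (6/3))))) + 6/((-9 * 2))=259/15 = 17.27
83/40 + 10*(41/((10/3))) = 5003/40 = 125.08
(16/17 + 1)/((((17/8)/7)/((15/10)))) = 2772/289 = 9.59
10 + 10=20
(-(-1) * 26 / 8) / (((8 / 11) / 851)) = 121693/32 = 3802.91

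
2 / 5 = 0.40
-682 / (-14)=341/7 = 48.71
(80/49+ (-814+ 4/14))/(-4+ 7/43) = 570352/2695 = 211.63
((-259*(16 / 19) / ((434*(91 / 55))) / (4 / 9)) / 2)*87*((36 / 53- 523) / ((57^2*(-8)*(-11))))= 756465/13928824 = 0.05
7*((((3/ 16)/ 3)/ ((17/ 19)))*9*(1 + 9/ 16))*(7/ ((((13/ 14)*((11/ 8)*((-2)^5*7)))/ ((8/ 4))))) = -209475/622336 = -0.34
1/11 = 0.09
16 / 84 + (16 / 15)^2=2092/1575 = 1.33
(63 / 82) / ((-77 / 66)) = -27/41 = -0.66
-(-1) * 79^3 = 493039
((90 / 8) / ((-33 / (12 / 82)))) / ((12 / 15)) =-225/3608 = -0.06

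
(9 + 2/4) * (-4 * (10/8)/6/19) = -0.42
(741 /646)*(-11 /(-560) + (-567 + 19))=-11967891/19040 = -628.57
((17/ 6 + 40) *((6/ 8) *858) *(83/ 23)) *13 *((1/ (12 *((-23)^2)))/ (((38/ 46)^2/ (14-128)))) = -118962987/3496 = -34028.31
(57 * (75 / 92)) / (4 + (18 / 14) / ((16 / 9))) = 119700/12167 = 9.84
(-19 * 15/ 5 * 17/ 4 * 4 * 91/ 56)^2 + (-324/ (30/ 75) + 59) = 158636345/64 = 2478692.89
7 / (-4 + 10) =7/6 = 1.17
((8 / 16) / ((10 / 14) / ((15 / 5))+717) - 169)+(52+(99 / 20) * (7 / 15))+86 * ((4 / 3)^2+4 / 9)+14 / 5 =268478747/3388950 = 79.22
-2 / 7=-0.29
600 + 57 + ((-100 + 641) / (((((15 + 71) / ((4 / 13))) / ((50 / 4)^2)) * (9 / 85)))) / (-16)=77031119/160992 = 478.48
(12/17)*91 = 1092/17 = 64.24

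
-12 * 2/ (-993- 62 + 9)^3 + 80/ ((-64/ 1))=-715278323/572222668 = -1.25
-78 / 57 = -26/19 = -1.37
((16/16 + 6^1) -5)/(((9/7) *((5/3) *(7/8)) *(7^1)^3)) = 16/5145 = 0.00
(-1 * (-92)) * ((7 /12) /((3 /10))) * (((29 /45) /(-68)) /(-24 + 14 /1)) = 4669/27540 = 0.17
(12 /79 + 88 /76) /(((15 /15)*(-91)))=-0.01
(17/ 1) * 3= 51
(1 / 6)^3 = 1/216 = 0.00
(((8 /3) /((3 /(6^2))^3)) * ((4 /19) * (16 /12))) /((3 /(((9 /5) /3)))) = 24576/95 = 258.69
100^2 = 10000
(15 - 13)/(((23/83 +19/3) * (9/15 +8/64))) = 9960/23867 = 0.42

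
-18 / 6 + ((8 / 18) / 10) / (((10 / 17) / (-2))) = -3.15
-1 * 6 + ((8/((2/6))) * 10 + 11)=245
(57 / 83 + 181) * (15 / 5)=45240/83 = 545.06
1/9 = 0.11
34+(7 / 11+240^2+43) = 57677.64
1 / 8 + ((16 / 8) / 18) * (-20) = -151/72 = -2.10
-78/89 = -0.88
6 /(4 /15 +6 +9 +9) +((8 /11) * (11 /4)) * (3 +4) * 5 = 12785/182 = 70.25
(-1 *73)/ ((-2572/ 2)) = 0.06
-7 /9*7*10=-490/9 = -54.44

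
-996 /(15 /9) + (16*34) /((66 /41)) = -42844/165 = -259.66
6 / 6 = 1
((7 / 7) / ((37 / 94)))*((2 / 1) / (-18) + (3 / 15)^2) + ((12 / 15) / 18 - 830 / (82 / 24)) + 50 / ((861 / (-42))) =-245.50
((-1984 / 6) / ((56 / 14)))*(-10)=2480/3 = 826.67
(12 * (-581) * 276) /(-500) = 481068/125 = 3848.54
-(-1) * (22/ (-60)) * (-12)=22/5 = 4.40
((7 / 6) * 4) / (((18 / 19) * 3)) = 133/81 = 1.64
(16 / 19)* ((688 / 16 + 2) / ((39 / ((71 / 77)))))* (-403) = -528240/1463 = -361.07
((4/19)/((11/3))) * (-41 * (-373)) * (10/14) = 917580/1463 = 627.19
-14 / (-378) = 0.04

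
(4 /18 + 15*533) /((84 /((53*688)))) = 655960012/189 = 3470687.89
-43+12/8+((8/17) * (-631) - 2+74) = -9059/34 = -266.44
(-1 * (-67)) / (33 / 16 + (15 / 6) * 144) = 1072/5793 = 0.19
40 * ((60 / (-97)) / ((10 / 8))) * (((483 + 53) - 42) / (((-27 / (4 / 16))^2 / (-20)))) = 395200/23571 = 16.77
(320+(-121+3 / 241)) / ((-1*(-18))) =23981/2169 = 11.06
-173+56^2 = 2963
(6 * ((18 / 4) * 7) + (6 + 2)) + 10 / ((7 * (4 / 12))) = 1409/7 = 201.29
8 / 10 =0.80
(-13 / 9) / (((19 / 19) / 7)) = -91/9 = -10.11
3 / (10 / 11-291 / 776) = 264/47 = 5.62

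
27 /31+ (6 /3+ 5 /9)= 956/279 = 3.43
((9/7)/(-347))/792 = -1/213752 = 0.00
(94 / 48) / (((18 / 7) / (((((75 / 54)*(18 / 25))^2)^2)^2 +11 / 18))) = 9541/7776 = 1.23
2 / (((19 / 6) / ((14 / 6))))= 28/19 = 1.47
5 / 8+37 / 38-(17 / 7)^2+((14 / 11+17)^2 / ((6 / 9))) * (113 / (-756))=-35669861/450604 = -79.16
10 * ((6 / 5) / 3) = 4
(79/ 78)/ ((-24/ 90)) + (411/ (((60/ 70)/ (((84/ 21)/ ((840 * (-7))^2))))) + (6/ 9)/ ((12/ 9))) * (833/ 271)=-401462423/177559200 = -2.26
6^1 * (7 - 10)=-18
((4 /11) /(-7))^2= 16/5929 = 0.00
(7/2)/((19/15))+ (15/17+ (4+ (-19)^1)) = -7335/646 = -11.35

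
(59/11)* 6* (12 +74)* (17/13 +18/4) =2298522/143 = 16073.58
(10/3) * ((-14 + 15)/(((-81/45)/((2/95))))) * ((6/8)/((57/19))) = -5/513 = -0.01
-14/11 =-1.27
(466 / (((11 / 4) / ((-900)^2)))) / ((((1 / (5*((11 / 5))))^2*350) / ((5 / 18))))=92268000/7 = 13181142.86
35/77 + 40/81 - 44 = -38359/891 = -43.05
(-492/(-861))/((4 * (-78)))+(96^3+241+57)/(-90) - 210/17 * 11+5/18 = -77112671/7735 = -9969.32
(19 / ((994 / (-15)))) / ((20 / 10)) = -285/1988 = -0.14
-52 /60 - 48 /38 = -607/285 = -2.13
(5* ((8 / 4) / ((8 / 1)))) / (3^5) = 5/972 = 0.01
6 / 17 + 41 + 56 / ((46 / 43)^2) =90.29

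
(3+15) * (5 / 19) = 90/19 = 4.74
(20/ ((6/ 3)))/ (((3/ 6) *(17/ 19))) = 380/17 = 22.35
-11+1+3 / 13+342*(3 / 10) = 6034/65 = 92.83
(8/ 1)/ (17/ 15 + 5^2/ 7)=420/247 = 1.70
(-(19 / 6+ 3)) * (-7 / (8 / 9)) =777/16 = 48.56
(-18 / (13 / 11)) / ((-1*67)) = 198/871 = 0.23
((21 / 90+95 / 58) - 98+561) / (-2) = -232.44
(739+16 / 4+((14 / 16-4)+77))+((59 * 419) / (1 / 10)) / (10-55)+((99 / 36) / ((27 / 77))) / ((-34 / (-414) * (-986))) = -352764643/75429 = -4676.78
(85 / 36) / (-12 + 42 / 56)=-0.21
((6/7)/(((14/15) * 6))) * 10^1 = 1.53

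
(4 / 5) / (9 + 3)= 1/15 = 0.07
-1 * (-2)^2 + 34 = 30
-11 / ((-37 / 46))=506/37 = 13.68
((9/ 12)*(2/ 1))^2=9/4 = 2.25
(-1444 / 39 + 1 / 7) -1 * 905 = -257134/273 = -941.88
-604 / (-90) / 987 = 302/44415 = 0.01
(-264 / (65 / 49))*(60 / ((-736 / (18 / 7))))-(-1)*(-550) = -151976/299 = -508.28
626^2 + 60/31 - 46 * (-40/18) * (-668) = 90282584/279 = 323593.49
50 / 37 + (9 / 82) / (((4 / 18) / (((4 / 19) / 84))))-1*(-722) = 583777367/807044 = 723.35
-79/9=-8.78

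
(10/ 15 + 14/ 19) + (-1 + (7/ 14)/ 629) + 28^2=56246495/71706 = 784.40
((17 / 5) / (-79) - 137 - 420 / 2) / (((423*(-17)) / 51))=45694/18565 = 2.46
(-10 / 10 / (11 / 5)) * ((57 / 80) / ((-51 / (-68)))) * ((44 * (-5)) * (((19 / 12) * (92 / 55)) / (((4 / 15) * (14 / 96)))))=498180/77 = 6469.87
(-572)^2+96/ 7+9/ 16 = 36646207/112 = 327198.28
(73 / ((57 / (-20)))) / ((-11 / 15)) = 7300/209 = 34.93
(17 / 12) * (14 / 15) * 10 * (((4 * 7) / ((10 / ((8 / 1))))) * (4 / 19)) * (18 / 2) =53312/95 = 561.18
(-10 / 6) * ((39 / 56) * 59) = -3835/56 = -68.48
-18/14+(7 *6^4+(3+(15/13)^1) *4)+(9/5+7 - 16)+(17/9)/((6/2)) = 111557128/12285 = 9080.76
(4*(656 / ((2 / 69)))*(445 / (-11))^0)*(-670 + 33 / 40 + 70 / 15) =-300783052/5 = -60156610.40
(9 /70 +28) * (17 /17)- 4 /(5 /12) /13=4985/182 = 27.39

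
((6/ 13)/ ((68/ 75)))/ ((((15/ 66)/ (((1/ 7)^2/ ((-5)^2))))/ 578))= 1.06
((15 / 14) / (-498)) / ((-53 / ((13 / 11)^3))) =10985/163941932 = 0.00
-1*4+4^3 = 60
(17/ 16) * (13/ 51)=13/48 = 0.27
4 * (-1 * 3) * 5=-60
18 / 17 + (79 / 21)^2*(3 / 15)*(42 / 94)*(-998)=-105795976/83895 = -1261.05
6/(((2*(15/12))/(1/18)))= 2/15 = 0.13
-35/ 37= -0.95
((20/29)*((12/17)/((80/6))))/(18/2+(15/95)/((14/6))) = 133/33031 = 0.00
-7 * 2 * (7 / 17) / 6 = -0.96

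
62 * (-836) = -51832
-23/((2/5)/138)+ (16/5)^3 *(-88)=-1352323/125 = -10818.58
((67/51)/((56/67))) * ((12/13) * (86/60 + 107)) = 14602717/92820 = 157.32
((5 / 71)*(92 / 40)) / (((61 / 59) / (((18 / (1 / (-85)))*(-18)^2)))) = -336346020/4331 = -77660.13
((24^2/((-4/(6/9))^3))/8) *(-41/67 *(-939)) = -12833/67 = -191.54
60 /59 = 1.02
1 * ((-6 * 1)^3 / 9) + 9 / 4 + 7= -59/4 = -14.75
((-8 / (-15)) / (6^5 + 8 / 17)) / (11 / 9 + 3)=51/3139750 = 0.00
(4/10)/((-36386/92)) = -4/3955 = 0.00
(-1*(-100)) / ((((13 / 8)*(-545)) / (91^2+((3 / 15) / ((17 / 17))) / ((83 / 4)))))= -935.05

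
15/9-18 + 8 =-25/3 = -8.33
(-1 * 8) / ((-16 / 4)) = 2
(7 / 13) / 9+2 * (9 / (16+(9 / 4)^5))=0.30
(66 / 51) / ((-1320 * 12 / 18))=-1/680 = 0.00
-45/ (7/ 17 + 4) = -51/5 = -10.20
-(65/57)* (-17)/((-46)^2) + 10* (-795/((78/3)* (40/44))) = -527361605/1567956 = -336.34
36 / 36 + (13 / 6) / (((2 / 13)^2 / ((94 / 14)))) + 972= 266723/168 = 1587.64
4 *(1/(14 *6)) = 1/21 = 0.05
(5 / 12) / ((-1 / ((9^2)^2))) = -10935/4 = -2733.75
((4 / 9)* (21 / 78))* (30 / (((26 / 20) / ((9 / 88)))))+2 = 4243/1859 = 2.28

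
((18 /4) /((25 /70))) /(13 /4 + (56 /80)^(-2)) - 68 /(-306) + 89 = 4274687/46665 = 91.60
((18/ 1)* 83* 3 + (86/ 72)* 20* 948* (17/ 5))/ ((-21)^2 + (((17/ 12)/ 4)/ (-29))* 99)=418528/2259 = 185.27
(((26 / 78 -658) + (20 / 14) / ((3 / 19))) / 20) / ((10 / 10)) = -13621/420 = -32.43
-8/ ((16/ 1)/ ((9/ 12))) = -3/8 = -0.38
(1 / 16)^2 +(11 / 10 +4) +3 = 10373/1280 = 8.10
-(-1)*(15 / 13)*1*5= 75/13 = 5.77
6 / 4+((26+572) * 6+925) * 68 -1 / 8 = 2455083/8 = 306885.38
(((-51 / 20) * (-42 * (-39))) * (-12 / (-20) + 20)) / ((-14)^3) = 614601/19600 = 31.36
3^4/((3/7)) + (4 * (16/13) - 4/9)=22637/117 = 193.48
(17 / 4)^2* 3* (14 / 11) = 6069/88 = 68.97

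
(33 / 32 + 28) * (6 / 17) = 2787/272 = 10.25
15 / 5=3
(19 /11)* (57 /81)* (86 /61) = 31046/18117 = 1.71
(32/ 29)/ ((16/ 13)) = 26/29 = 0.90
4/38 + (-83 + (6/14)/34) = -82.88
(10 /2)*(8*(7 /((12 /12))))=280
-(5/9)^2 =-25/81 = -0.31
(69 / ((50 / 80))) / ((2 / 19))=5244/5 = 1048.80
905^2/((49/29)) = 23751725/49 = 484729.08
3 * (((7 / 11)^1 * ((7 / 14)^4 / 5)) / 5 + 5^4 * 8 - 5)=65934021/4400 = 14985.00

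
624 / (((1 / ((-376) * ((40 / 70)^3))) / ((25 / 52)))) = -7219200/343 = -21047.23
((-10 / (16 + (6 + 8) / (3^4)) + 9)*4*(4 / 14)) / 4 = 2196/917 = 2.39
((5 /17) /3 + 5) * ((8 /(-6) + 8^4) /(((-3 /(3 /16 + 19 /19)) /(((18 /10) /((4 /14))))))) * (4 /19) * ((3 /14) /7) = -39923/119 = -335.49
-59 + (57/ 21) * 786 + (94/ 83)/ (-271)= 326620195/157451 = 2074.42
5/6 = 0.83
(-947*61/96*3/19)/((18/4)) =-57767/2736 = -21.11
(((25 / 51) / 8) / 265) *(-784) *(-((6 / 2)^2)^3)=119070/901 = 132.15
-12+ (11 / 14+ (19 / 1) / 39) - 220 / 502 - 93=-14275445/137046 = -104.17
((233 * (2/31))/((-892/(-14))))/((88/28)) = 11417/152086 = 0.08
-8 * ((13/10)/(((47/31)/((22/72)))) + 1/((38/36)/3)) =-24.83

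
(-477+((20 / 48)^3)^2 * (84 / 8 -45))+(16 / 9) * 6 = -466.51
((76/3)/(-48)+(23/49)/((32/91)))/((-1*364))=-1627/733824 = 0.00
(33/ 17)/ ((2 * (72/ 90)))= 165/136 = 1.21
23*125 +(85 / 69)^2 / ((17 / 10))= 13692125/4761 = 2875.89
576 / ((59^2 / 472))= 4608/59 = 78.10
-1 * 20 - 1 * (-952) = 932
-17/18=-0.94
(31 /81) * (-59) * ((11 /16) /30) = -20119/38880 = -0.52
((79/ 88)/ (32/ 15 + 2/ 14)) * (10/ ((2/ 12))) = 124425/5258 = 23.66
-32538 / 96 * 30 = -10168.12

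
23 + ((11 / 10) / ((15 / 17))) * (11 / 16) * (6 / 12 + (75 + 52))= 42329/320 = 132.28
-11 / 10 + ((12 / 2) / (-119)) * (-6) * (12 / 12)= -949/1190 = -0.80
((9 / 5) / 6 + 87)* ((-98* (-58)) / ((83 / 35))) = 17367462/83 = 209246.53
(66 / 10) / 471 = 11/785 = 0.01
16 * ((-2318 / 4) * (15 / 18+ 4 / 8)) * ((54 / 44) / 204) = -13908/187 = -74.37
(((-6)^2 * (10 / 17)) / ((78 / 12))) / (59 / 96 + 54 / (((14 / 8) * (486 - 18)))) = 96768/20213 = 4.79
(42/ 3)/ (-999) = -14/999 = -0.01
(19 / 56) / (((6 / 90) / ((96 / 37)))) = 3420/259 = 13.20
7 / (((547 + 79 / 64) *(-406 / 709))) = -22688/1017523 = -0.02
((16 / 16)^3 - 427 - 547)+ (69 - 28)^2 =708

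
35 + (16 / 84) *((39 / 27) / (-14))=46279/1323 = 34.98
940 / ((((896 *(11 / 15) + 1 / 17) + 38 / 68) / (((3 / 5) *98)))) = 84.04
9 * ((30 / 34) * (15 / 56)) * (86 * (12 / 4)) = 261225/476 = 548.79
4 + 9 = 13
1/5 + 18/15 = 7/5 = 1.40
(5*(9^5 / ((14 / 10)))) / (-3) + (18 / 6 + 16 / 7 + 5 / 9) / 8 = -4428629/63 = -70295.70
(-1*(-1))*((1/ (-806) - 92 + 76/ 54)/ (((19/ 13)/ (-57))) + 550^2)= 170766503/558 = 306033.16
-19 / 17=-1.12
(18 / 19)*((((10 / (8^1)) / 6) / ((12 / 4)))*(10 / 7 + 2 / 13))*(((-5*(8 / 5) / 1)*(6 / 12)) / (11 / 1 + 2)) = -720/22477 = -0.03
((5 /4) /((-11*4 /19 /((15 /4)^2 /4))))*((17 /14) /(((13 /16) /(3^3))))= -9811125/128128 = -76.57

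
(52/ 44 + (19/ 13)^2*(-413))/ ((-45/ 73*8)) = 19926883/111540 = 178.65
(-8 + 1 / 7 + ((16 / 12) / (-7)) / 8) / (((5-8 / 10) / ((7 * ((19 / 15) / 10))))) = -6289/3780 = -1.66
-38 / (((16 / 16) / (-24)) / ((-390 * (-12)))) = 4268160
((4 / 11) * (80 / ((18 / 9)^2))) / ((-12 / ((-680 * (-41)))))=-557600/33 = -16896.97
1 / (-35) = -1/35 = -0.03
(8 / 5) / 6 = 4/15 = 0.27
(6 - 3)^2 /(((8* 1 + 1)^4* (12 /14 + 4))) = 7/24786 = 0.00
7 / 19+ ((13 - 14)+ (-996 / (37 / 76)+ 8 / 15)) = -21574396/10545 = -2045.94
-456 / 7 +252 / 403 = -182004/2821 = -64.52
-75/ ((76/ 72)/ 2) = -2700/19 = -142.11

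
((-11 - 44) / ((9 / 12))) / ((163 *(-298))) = 110/72861 = 0.00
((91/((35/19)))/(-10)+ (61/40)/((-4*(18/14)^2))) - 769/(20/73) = -182218937/64800 = -2812.02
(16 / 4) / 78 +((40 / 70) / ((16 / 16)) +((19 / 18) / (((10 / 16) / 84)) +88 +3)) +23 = 350108/1365 = 256.49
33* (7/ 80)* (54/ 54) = 231/80 = 2.89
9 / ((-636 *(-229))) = 3/48548 = 0.00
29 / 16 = 1.81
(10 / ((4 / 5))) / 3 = 4.17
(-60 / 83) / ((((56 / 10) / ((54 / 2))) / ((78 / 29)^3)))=-960967800/14170009 = -67.82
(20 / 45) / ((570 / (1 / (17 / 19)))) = 2/2295 = 0.00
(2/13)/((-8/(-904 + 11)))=17.17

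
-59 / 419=-0.14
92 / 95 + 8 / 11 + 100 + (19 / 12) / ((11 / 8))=322426/3135 = 102.85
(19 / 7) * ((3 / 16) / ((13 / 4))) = 0.16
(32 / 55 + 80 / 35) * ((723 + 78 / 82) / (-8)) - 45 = -4806441/15785 = -304.49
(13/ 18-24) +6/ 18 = -22.94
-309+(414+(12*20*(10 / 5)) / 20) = 129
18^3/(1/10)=58320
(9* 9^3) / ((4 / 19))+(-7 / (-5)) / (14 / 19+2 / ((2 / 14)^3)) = 31164.75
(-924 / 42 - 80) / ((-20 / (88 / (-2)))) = -1122/5 = -224.40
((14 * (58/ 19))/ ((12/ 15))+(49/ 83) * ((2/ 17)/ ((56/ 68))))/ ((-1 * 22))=-42189/17347 = -2.43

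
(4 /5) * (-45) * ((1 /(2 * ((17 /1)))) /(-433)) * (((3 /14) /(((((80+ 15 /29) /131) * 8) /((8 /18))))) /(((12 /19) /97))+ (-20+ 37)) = 47014117/962524360 = 0.05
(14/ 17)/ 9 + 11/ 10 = 1823/1530 = 1.19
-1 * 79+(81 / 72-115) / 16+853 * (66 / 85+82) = 767281669/10880 = 70522.21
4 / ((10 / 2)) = 0.80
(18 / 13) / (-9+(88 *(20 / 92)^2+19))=4761/48685 = 0.10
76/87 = 0.87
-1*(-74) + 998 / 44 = 2127/22 = 96.68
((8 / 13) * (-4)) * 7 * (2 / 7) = -64/13 = -4.92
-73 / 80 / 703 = -73/56240 = 0.00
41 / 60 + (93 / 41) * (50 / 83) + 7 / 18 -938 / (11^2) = -393815261/74117340 = -5.31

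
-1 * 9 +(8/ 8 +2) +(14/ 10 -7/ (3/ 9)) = -128/5 = -25.60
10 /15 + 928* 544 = 504832.67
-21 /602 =-3/86 = -0.03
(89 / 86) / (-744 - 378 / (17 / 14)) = -1513/1542840 = 0.00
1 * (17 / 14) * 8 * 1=68/7 = 9.71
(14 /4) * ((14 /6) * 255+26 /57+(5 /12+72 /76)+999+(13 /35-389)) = 9633389/2280 = 4225.17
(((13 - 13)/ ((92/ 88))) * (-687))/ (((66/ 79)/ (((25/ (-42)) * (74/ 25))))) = 0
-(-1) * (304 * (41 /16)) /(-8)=-779/8 = -97.38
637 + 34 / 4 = 1291/2 = 645.50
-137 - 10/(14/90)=-1409/7 = -201.29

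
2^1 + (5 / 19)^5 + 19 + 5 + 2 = 69333897/2476099 = 28.00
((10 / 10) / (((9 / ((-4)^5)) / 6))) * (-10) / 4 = 5120/3 = 1706.67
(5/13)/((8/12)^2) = 45/52 = 0.87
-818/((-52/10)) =2045/13 = 157.31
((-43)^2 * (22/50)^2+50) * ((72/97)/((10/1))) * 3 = 90.85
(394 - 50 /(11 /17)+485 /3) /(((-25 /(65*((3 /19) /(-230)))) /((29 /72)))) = 5951699/17305200 = 0.34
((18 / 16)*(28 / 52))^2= 3969/10816 = 0.37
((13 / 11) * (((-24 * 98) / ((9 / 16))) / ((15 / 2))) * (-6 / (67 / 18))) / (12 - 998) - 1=-3773569/1816705 = -2.08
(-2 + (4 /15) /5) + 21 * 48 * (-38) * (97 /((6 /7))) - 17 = -325106621/75 = -4334754.95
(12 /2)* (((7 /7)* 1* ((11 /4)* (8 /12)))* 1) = 11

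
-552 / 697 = -0.79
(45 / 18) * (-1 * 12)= -30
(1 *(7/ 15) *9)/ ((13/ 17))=357/65 = 5.49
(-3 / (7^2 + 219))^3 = -27/19248832 = 0.00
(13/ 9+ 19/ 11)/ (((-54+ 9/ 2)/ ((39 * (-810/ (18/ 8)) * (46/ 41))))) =15021760/14883 = 1009.32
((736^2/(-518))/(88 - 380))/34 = 33856/321419 = 0.11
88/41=2.15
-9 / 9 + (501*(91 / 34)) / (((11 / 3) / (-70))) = -4787242/187 = -25600.22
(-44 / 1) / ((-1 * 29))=44/29 = 1.52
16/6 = 8/3 = 2.67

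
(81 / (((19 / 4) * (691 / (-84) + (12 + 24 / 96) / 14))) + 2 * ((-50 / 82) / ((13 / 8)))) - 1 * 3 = -5839907/962065 = -6.07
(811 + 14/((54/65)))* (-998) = -22307296/27 = -826196.15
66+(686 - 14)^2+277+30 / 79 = 35702263/79 = 451927.38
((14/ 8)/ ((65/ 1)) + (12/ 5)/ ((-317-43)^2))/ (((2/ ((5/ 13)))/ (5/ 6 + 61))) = 7016723/21902400 = 0.32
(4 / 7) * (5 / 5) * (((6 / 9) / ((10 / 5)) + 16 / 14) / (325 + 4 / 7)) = 124/47859 = 0.00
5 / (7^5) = 5/16807 = 0.00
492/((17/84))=41328/17 = 2431.06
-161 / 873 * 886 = -142646/873 = -163.40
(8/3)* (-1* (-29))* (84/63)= 928/9 = 103.11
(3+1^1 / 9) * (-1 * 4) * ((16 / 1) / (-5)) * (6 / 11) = 3584/165 = 21.72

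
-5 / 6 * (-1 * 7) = 35/6 = 5.83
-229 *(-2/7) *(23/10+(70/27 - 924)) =-56828411/945 = -60135.88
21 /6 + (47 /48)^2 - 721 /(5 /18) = -29849947/11520 = -2591.14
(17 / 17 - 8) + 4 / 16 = -27/4 = -6.75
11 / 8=1.38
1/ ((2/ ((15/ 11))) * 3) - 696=-15307/22 = -695.77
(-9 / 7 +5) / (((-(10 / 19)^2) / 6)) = -80.45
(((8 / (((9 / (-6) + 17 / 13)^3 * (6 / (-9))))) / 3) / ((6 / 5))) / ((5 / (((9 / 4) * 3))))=79092/125 = 632.74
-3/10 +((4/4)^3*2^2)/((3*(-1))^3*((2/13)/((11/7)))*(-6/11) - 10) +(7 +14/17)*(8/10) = 6283683/1144270 = 5.49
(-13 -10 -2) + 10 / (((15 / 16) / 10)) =245/3 = 81.67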